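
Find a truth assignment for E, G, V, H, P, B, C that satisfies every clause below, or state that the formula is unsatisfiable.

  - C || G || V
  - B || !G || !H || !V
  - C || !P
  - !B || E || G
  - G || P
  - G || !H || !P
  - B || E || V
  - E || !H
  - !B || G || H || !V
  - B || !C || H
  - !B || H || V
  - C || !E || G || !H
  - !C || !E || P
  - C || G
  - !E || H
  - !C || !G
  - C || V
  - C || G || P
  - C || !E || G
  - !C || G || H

E = False, G = True, V = True, H = False, P = False, B = False, C = False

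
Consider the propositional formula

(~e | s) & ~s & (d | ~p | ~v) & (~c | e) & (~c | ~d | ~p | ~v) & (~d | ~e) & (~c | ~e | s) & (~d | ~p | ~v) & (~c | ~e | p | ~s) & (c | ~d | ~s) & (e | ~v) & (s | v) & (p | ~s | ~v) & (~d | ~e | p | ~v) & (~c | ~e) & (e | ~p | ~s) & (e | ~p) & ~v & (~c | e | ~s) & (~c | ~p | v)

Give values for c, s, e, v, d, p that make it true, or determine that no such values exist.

Case v = True:
  Clause (~v) is falsified — contradiction.
Case v = False:
  (~s) forces s = False.
  Clause (s | v) is falsified — contradiction.
Both cases fail, so the formula is unsatisfiable.

UNSATISFIABLE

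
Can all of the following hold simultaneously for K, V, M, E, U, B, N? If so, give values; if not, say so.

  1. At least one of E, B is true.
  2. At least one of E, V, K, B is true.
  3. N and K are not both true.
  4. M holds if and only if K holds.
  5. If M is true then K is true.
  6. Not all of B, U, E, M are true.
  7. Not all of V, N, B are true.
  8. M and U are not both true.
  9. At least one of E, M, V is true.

K = False, V = False, M = False, E = True, U = True, B = True, N = True

  (1) {E, B}: 2 true — at least one ✓
  (2) {E, V, K, B}: 2 true — at least one ✓
  (3) N=T, K=F — not both ✓
  (4) M=F, K=F — same ✓
  (5) M=F ⇒ K: vacuous ✓
  (6) {B, U, E, M}: 3/4 true — not all ✓
  (7) {V, N, B}: 2/3 true — not all ✓
  (8) M=F, U=T — not both ✓
  (9) {E, M, V}: 1 true — at least one ✓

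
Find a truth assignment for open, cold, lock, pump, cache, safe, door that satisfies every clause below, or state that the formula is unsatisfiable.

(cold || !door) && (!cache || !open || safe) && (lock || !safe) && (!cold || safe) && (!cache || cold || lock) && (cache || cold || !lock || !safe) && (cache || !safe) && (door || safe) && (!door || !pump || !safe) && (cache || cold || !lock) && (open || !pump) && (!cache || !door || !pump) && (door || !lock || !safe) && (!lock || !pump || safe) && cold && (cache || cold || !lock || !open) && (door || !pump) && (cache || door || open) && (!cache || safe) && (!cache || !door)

Unsatisfiable — no assignment works.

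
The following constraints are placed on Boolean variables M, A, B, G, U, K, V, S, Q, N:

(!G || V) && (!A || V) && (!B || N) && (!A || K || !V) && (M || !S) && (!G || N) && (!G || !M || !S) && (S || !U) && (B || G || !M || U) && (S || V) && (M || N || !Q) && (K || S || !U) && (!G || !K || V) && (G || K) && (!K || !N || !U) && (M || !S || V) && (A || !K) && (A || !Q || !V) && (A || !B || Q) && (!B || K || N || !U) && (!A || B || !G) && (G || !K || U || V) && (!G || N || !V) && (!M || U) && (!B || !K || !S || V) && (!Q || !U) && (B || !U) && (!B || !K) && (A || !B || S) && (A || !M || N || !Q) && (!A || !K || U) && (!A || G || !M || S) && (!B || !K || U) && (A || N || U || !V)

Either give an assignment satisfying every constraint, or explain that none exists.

Set M = False.
  then (M || !S) forces S = False.
  then (S || !U) forces U = False.
  then (S || V) forces V = True.
Try A = True:
  (!A || K || !V) forces K = True.
  clause (!A || !K || U) is falsified — backtrack.
So A = False.
  then (A || !K) forces K = False.
  then (A || !Q || !V) forces Q = False.
  then (A || !B || Q) forces B = False.
  then (A || N || U || !V) forces N = True.
  then (G || K) forces G = True.
All clauses satisfied.

M=F, A=F, B=F, G=T, U=F, K=F, V=T, S=F, Q=F, N=T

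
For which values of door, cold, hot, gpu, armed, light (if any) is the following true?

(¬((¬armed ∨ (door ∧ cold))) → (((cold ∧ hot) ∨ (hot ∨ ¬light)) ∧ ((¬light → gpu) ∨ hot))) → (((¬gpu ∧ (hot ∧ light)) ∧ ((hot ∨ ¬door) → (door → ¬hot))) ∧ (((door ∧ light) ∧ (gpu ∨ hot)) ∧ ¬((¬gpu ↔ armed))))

door = False, cold = False, hot = False, gpu = True, armed = True, light = True

  (¬((¬armed ∨ (door ∧ cold))) → (((cold ∧ hot) ∨ (hot ∨ ¬light)) ∧ ((¬light → gpu) ∨ hot))) → (((¬gpu ∧ (hot ∧ light)) ∧ ((hot ∨ ¬door) → (door → ¬hot))) ∧ (((door ∧ light) ∧ (gpu ∨ hot)) ∧ ¬((¬gpu ↔ armed)))) = True
    ¬((¬armed ∨ (door ∧ cold))) → (((cold ∧ hot) ∨ (hot ∨ ¬light)) ∧ ((¬light → gpu) ∨ hot)) = False
      ¬((¬armed ∨ (door ∧ cold))) = True
        ¬armed ∨ (door ∧ cold) = False
          ¬armed = False
          door ∧ cold = False
      ((cold ∧ hot) ∨ (hot ∨ ¬light)) ∧ ((¬light → gpu) ∨ hot) = False
        (cold ∧ hot) ∨ (hot ∨ ¬light) = False
          cold ∧ hot = False
          hot ∨ ¬light = False
            ¬light = False
        (¬light → gpu) ∨ hot = True
          ¬light → gpu = True
            ¬light = False
    ((¬gpu ∧ (hot ∧ light)) ∧ ((hot ∨ ¬door) → (door → ¬hot))) ∧ (((door ∧ light) ∧ (gpu ∨ hot)) ∧ ¬((¬gpu ↔ armed))) = False
      (¬gpu ∧ (hot ∧ light)) ∧ ((hot ∨ ¬door) → (door → ¬hot)) = False
        ¬gpu ∧ (hot ∧ light) = False
          ¬gpu = False
          hot ∧ light = False
        (hot ∨ ¬door) → (door → ¬hot) = True
          hot ∨ ¬door = True
            ¬door = True
          door → ¬hot = True
            ¬hot = True
      ((door ∧ light) ∧ (gpu ∨ hot)) ∧ ¬((¬gpu ↔ armed)) = False
        (door ∧ light) ∧ (gpu ∨ hot) = False
          door ∧ light = False
          gpu ∨ hot = True
        ¬((¬gpu ↔ armed)) = True
          ¬gpu ↔ armed = False
            ¬gpu = False
The formula evaluates to True.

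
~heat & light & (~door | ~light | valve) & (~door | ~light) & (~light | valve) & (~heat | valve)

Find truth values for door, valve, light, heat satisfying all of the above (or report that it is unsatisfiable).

door = False, valve = True, light = True, heat = False

Unit clause (~heat) forces heat = False.
Unit clause (light) forces light = True.
In (~door | ~light) only ~door is left, so door = False.
In (~light | valve) only valve is left, so valve = True.
Check each clause:
  (~heat): ~heat holds.
  (light): light holds.
  (~door | ~light | valve): ~door holds.
  (~door | ~light): ~door holds.
  (~light | valve): valve holds.
  (~heat | valve): ~heat holds.
All clauses satisfied.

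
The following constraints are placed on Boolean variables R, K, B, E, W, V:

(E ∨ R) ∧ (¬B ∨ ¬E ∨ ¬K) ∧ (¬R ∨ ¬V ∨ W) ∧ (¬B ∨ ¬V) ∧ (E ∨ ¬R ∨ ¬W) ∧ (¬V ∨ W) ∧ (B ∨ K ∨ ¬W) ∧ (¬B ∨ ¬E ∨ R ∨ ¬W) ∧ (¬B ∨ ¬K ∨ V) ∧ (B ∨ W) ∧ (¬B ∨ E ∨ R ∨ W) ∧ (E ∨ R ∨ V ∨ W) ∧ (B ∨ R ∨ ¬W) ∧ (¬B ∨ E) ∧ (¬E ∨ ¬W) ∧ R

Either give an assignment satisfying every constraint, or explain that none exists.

R=T, K=F, B=T, E=T, W=F, V=F

Unit clause (R) forces R = True.
Set K = False.
Set B = True.
  then (¬B ∨ ¬V) forces V = False.
  then (¬B ∨ E) forces E = True.
  then (¬E ∨ ¬W) forces W = False.
All clauses satisfied.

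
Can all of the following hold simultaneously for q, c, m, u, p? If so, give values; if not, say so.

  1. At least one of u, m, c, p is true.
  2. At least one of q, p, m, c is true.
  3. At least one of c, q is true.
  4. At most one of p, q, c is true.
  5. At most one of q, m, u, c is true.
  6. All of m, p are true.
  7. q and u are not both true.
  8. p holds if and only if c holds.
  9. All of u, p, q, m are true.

UNSATISFIABLE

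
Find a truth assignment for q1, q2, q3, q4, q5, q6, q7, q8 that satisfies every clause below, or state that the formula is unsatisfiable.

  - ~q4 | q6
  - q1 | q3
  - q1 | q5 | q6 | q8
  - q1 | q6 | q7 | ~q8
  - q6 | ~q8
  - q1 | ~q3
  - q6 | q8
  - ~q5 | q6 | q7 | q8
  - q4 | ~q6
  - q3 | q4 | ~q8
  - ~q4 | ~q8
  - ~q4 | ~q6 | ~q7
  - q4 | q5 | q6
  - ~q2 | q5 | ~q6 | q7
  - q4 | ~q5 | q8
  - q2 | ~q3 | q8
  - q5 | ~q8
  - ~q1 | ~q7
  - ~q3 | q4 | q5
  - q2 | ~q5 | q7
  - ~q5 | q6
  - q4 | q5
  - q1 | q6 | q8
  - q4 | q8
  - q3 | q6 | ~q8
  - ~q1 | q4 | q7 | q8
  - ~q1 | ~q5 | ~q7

Try q1 = False:
  (q1 | q3) forces q3 = True.
  clause (q1 | ~q3) is falsified — backtrack.
So q1 = True.
  then (~q1 | ~q7) forces q7 = False.
Set q2 = False.
  then (q2 | ~q5 | q7) forces q5 = False.
  then (q4 | q5) forces q4 = True.
  then (~q4 | q6) forces q6 = True.
  then (~q4 | ~q8) forces q8 = False.
  then (q2 | ~q3 | q8) forces q3 = False.
All clauses satisfied.

q1 = True, q2 = False, q3 = False, q4 = True, q5 = False, q6 = True, q7 = False, q8 = False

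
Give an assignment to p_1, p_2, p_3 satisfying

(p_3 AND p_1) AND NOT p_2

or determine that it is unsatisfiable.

p_1=T; p_2=F; p_3=T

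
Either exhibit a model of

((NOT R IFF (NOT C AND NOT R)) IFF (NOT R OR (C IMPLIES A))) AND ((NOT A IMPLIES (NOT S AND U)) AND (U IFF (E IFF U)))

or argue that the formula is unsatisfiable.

U = False, S = True, E = True, R = True, C = False, A = True

  (NOT R IFF (NOT C AND NOT R)) IFF (NOT R OR (C IMPLIES A)) = True
    NOT R IFF (NOT C AND NOT R) = True
      NOT R = False
      NOT C AND NOT R = False
        NOT C = True
        NOT R = False
    NOT R OR (C IMPLIES A) = True
      NOT R = False
      C IMPLIES A = True
  (NOT A IMPLIES (NOT S AND U)) AND (U IFF (E IFF U)) = True
    NOT A IMPLIES (NOT S AND U) = True
      NOT A = False
      NOT S AND U = False
        NOT S = False
    U IFF (E IFF U) = True
      E IFF U = False
Both conjuncts True, so the formula holds.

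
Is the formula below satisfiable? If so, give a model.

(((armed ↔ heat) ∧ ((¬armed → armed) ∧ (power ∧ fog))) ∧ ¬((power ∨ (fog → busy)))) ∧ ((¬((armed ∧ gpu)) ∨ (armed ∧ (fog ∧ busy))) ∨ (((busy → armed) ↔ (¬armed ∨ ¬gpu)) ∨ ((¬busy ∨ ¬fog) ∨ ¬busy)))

The formula is unsatisfiable.

Case power = True: the conjunct ¬((power ∨ (fog → busy))) becomes ¬((True ∨ (fog → busy))) = False.
Case power = False: the conjunct power is False.
Both cases fail — unsatisfiable.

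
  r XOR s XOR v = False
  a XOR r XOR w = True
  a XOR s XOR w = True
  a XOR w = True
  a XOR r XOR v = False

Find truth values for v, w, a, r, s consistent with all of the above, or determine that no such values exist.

v: False, w: True, a: False, r: False, s: False

r XOR s XOR v = F XOR F XOR F = False ✓
a XOR r XOR w = F XOR F XOR T = True ✓
a XOR s XOR w = F XOR F XOR T = True ✓
a XOR w = F XOR T = True ✓
a XOR r XOR v = F XOR F XOR F = False ✓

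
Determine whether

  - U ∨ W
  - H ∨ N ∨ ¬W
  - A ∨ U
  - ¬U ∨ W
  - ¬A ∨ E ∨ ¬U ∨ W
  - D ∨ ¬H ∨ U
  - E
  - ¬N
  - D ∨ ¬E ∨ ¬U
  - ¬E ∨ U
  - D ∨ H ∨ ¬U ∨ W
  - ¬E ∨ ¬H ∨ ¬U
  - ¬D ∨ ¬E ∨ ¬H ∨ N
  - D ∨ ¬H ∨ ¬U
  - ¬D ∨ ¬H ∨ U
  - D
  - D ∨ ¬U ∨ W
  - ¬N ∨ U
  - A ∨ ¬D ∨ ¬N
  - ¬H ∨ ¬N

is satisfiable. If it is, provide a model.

No satisfying assignment exists.

Case E = True:
  (¬N) forces N = False.
  (¬E ∨ U) forces U = True.
  (¬U ∨ W) forces W = True.
  (H ∨ N ∨ ¬W) forces H = True.
  Clause (¬E ∨ ¬H ∨ ¬U) is falsified — contradiction.
Case E = False:
  Clause (E) is falsified — contradiction.
Both cases fail, so the formula is unsatisfiable.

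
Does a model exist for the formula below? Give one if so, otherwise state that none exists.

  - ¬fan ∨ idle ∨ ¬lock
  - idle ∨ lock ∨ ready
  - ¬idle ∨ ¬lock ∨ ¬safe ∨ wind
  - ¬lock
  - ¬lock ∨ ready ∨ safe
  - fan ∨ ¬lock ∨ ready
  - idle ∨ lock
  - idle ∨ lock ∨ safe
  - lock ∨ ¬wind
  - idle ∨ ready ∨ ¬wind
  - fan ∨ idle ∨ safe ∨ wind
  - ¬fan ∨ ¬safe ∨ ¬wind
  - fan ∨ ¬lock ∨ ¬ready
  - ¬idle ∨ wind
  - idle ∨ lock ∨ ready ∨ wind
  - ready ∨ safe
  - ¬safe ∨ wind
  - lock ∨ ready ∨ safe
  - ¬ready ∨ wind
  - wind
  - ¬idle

The formula is unsatisfiable.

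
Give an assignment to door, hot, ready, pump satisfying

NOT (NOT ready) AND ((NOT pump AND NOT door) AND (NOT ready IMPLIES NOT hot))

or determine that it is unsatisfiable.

door=F, hot=T, ready=T, pump=F

  NOT (NOT ready) = True
    NOT ready = False
  (NOT pump AND NOT door) AND (NOT ready IMPLIES NOT hot) = True
    NOT pump AND NOT door = True
      NOT pump = True
      NOT door = True
    NOT ready IMPLIES NOT hot = True
      NOT ready = False
      NOT hot = False
Both conjuncts True, so the formula holds.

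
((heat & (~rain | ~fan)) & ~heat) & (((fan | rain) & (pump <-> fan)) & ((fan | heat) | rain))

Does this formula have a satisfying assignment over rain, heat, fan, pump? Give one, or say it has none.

Case heat = True: the conjunct ~heat is False.
Case heat = False: the conjunct heat is False.
Both cases fail — unsatisfiable.

The formula is unsatisfiable.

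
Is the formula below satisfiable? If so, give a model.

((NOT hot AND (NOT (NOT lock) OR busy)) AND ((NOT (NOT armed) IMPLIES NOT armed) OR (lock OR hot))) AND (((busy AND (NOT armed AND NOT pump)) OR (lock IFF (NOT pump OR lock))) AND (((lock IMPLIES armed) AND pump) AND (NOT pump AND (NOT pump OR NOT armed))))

Unsatisfiable — no assignment works.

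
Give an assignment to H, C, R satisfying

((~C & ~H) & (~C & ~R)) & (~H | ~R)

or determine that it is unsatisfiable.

H=F, C=F, R=F

  (~C & ~H) & (~C & ~R) = True
    ~C & ~H = True
      ~C = True
      ~H = True
    ~C & ~R = True
      ~C = True
      ~R = True
  ~H | ~R = True
    ~H = True
    ~R = True
Both conjuncts True, so the formula holds.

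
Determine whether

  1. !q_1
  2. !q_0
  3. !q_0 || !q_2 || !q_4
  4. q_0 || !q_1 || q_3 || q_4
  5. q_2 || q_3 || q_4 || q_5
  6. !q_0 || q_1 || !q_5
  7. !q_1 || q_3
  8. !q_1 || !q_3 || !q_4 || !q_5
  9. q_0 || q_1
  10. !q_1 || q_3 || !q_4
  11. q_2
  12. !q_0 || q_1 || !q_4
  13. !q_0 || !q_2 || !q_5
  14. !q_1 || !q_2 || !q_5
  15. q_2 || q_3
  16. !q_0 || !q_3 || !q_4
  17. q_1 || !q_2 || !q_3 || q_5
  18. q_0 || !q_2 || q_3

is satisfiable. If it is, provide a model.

Case q_0 = True:
  Clause (!q_0) is falsified — contradiction.
Case q_0 = False:
  (!q_1) forces q_1 = False.
  Clause (q_0 || q_1) is falsified — contradiction.
Both cases fail, so the formula is unsatisfiable.

Unsatisfiable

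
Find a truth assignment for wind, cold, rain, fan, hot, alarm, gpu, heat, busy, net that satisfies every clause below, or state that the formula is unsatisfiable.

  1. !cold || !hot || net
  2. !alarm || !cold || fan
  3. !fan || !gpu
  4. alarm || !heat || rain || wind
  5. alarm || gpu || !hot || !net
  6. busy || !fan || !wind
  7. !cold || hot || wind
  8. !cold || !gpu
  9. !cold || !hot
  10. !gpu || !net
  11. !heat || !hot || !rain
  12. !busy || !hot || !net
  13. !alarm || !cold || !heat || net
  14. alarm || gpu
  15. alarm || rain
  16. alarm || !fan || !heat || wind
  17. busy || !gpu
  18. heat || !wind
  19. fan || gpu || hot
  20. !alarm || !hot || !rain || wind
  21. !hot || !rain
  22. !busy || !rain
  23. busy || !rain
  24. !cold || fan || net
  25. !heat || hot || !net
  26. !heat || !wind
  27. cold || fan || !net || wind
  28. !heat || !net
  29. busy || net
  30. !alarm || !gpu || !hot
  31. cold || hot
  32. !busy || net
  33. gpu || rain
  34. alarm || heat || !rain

Case busy = True:
  (!busy || !rain) forces rain = False.
  (alarm || rain) forces alarm = True.
  (!busy || net) forces net = True.
  (!gpu || !net) forces gpu = False.
  Clause (gpu || rain) is falsified — contradiction.
Case busy = False:
  (busy || !gpu) forces gpu = False.
  (alarm || gpu) forces alarm = True.
  (busy || !rain) forces rain = False.
  Clause (gpu || rain) is falsified — contradiction.
Both cases fail, so the formula is unsatisfiable.

Unsatisfiable — no assignment works.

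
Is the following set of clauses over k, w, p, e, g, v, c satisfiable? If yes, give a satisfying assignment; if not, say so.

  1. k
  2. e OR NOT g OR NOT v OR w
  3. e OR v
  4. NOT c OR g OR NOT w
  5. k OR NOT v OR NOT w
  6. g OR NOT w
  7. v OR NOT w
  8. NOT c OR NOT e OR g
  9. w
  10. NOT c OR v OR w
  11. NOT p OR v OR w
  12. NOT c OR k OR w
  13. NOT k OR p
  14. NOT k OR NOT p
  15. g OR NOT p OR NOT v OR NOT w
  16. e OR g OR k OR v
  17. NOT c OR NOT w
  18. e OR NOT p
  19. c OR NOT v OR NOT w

Unsatisfiable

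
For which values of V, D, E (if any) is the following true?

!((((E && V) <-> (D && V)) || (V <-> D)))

V=T; D=F; E=T

  !((((E && V) <-> (D && V)) || (V <-> D))) = True
    ((E && V) <-> (D && V)) || (V <-> D) = False
      (E && V) <-> (D && V) = False
        E && V = True
        D && V = False
      V <-> D = False
The formula evaluates to True.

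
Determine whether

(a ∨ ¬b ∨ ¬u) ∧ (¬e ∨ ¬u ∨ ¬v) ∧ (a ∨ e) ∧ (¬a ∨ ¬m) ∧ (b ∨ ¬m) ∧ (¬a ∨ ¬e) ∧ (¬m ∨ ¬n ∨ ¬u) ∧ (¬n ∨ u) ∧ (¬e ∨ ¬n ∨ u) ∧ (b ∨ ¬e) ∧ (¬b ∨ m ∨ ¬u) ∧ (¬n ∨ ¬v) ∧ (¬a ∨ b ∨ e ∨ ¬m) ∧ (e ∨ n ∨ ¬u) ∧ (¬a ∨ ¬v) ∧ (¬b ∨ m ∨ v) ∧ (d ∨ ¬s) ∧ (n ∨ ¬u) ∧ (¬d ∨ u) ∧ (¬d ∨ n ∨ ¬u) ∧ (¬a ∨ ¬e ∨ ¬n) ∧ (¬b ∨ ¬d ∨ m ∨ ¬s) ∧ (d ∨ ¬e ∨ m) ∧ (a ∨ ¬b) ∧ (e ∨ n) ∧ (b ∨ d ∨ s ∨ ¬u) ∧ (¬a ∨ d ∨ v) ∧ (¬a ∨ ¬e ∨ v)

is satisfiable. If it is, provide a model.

a = True; d = True; e = False; n = True; m = False; s = True; b = False; u = True; v = False

Try a = False:
  (a ∨ e) forces e = True.
  (b ∨ ¬e) forces b = True.
  clause (a ∨ ¬b) is falsified — backtrack.
So a = True.
  then (¬a ∨ ¬m) forces m = False.
  then (¬a ∨ ¬e) forces e = False.
  then (¬a ∨ ¬v) forces v = False.
  then (¬b ∨ m ∨ v) forces b = False.
  then (e ∨ n) forces n = True.
  then (¬a ∨ d ∨ v) forces d = True.
  then (¬n ∨ u) forces u = True.
Set s = True.
All clauses satisfied.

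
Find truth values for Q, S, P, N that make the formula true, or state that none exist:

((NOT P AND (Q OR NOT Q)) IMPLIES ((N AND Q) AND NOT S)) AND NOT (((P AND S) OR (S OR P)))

Q=T; S=F; P=F; N=T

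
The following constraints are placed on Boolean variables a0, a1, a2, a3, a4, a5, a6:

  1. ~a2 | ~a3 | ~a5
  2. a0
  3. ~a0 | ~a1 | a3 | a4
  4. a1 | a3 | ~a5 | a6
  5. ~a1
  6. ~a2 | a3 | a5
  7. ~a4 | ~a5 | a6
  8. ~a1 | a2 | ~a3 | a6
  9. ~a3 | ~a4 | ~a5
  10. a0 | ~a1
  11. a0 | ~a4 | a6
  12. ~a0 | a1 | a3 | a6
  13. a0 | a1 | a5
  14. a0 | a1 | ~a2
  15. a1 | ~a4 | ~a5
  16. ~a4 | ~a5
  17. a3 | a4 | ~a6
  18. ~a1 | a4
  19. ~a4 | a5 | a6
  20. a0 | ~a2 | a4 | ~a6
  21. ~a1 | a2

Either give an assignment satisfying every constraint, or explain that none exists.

a0 = True, a1 = False, a2 = True, a3 = True, a4 = False, a5 = False, a6 = True

Unit clause (a0) forces a0 = True.
Unit clause (~a1) forces a1 = False.
Set a2 = True.
Try a3 = False:
  (~a2 | a3 | a5) forces a5 = True.
  (a1 | a3 | ~a5 | a6) forces a6 = True.
  (a1 | ~a4 | ~a5) forces a4 = False.
  clause (a3 | a4 | ~a6) is falsified — backtrack.
So a3 = True.
  then (~a2 | ~a3 | ~a5) forces a5 = False.
Set a4 = False.
Set a6 = True.
All clauses satisfied.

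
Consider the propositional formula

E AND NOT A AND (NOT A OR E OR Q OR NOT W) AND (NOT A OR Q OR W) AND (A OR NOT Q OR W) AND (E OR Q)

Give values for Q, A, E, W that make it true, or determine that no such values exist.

Unit clause (E) forces E = True.
Unit clause (NOT A) forces A = False.
Set Q = False.
Set W = False.
Check each clause:
  (E): E holds.
  (NOT A): NOT A holds.
  (NOT A OR E OR Q OR NOT W): NOT A holds.
  (NOT A OR Q OR W): NOT A holds.
  (A OR NOT Q OR W): NOT Q holds.
  (E OR Q): E holds.
All clauses satisfied.

Q = False; A = False; E = True; W = False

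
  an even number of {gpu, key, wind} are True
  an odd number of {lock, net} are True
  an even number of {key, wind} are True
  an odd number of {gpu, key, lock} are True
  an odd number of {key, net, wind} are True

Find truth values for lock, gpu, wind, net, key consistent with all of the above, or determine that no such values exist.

lock: False; gpu: False; wind: True; net: True; key: True

{gpu, key, wind}: 2 true → even ✓
{lock, net}: 1 true → odd ✓
{key, wind}: 2 true → even ✓
{gpu, key, lock}: 1 true → odd ✓
{key, net, wind}: 3 true → odd ✓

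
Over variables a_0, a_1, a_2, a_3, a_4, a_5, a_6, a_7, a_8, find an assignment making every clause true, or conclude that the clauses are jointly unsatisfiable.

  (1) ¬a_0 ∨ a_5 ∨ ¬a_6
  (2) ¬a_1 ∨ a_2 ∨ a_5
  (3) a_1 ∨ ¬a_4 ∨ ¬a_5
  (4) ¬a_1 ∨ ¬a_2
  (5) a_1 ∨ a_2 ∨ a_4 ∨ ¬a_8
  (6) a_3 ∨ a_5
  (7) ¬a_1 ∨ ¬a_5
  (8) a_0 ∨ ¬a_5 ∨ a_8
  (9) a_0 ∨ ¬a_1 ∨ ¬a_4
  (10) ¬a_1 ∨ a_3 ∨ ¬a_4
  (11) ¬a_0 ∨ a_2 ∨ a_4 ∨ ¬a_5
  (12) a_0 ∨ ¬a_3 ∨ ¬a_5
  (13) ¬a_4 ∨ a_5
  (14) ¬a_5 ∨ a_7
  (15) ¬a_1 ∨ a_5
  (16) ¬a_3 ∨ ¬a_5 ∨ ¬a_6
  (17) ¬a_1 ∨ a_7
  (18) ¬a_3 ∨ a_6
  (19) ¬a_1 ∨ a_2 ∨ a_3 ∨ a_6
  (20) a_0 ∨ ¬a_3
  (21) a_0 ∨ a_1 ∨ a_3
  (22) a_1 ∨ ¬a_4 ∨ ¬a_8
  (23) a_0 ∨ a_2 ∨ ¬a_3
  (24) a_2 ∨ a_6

a_0: True; a_1: False; a_2: True; a_3: False; a_4: False; a_5: True; a_6: True; a_7: True; a_8: True

Try a_0 = False:
  (a_0 ∨ ¬a_3) forces a_3 = False.
  (a_3 ∨ a_5) forces a_5 = True.
  (¬a_1 ∨ ¬a_5) forces a_1 = False.
  clause (a_0 ∨ a_1 ∨ a_3) is falsified — backtrack.
So a_0 = True.
Set a_1 = False.
Set a_2 = True.
Set a_3 = False.
  then (a_3 ∨ a_5) forces a_5 = True.
  then (¬a_5 ∨ a_7) forces a_7 = True.
  then (a_1 ∨ ¬a_4 ∨ ¬a_5) forces a_4 = False.
Set a_6 = True.
Set a_8 = True.
All clauses satisfied.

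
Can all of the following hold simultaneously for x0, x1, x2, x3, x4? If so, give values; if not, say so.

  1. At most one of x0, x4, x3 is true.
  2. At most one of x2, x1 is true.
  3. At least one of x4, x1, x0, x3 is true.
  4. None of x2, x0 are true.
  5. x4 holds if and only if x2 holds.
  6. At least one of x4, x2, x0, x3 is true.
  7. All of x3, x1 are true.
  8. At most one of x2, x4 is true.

x0 = False, x1 = True, x2 = False, x3 = True, x4 = False

  (1) {x0, x4, x3}: 1 true — at most one ✓
  (2) {x2, x1}: 1 true — at most one ✓
  (3) {x4, x1, x0, x3}: 2 true — at least one ✓
  (4) {x2, x0}: 0 true — none ✓
  (5) x4=F, x2=F — same ✓
  (6) {x4, x2, x0, x3}: 1 true — at least one ✓
  (7) {x3, x1}: all 2 true ✓
  (8) {x2, x4}: 0 true — at most one ✓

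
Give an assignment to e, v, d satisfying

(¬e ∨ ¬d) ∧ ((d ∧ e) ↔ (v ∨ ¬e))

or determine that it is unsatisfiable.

e=T, v=F, d=F

  ¬e ∨ ¬d = True
    ¬e = False
    ¬d = True
  (d ∧ e) ↔ (v ∨ ¬e) = True
    d ∧ e = False
    v ∨ ¬e = False
      ¬e = False
Both conjuncts True, so the formula holds.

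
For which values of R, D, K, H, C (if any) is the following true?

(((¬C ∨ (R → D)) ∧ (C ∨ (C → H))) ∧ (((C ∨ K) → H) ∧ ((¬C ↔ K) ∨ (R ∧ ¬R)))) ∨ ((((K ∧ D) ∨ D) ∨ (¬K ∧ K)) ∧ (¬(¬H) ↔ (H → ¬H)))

R = False, D = False, K = False, H = True, C = True

  (((¬C ∨ (R → D)) ∧ (C ∨ (C → H))) ∧ (((C ∨ K) → H) ∧ ((¬C ↔ K) ∨ (R ∧ ¬R)))) ∨ ((((K ∧ D) ∨ D) ∨ (¬K ∧ K)) ∧ (¬(¬H) ↔ (H → ¬H))) = True
    ((¬C ∨ (R → D)) ∧ (C ∨ (C → H))) ∧ (((C ∨ K) → H) ∧ ((¬C ↔ K) ∨ (R ∧ ¬R))) = True
      (¬C ∨ (R → D)) ∧ (C ∨ (C → H)) = True
        ¬C ∨ (R → D) = True
          ¬C = False
          R → D = True
        C ∨ (C → H) = True
          C → H = True
      ((C ∨ K) → H) ∧ ((¬C ↔ K) ∨ (R ∧ ¬R)) = True
        (C ∨ K) → H = True
          C ∨ K = True
        (¬C ↔ K) ∨ (R ∧ ¬R) = True
          ¬C ↔ K = True
            ¬C = False
          R ∧ ¬R = False
            ¬R = True
    (((K ∧ D) ∨ D) ∨ (¬K ∧ K)) ∧ (¬(¬H) ↔ (H → ¬H)) = False
      ((K ∧ D) ∨ D) ∨ (¬K ∧ K) = False
        (K ∧ D) ∨ D = False
          K ∧ D = False
        ¬K ∧ K = False
          ¬K = True
      ¬(¬H) ↔ (H → ¬H) = False
        ¬(¬H) = True
          ¬H = False
        H → ¬H = False
          ¬H = False
The formula evaluates to True.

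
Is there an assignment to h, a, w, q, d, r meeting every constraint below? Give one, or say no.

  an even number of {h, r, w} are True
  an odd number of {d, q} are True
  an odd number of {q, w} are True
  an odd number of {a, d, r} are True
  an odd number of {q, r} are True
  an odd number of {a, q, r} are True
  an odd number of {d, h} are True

UNSATISFIABLE

Adding constraints 2, 4, 6 mod 2: every variable appears an even number of times on the left, so the left side is 0.
But the right sides sum to 1 (mod 2). 0 ≠ 1 — the system is inconsistent.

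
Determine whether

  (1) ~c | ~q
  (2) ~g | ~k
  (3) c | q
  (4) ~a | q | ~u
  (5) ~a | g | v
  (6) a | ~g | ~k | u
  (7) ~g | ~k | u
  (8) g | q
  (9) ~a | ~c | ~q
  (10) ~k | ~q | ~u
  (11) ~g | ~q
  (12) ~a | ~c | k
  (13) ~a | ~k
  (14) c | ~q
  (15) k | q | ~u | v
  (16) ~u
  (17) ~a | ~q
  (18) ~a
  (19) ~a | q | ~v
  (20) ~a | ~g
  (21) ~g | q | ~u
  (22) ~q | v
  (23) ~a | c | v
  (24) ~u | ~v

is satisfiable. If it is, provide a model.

q = False, u = False, k = False, a = False, c = True, v = False, g = True

Unit clause (~u) forces u = False.
Unit clause (~a) forces a = False.
Try q = True:
  (~c | ~q) forces c = False.
  clause (c | ~q) is falsified — backtrack.
So q = False.
  then (c | q) forces c = True.
  then (g | q) forces g = True.
  then (~g | ~k) forces k = False.
Set v = False.
All clauses satisfied.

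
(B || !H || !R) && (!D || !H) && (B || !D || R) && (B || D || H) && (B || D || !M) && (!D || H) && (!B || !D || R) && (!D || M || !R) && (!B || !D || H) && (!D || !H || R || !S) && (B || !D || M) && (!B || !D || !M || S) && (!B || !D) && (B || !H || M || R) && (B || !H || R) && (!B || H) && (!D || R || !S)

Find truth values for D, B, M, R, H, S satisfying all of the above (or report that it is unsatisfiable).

D=F, B=T, M=F, R=T, H=T, S=F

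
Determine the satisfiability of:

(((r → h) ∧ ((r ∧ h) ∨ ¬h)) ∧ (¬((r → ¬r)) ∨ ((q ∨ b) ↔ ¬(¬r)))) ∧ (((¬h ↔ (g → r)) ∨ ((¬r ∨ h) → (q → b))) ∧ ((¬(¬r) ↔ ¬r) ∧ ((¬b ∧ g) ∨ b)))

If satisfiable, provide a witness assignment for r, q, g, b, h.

Unsatisfiable — no assignment works.

The conjunct ¬(¬r) ↔ ¬r is unsatisfiable on its own:
  r=F: evaluates to False.
  r=T: evaluates to False.
So the whole conjunction is unsatisfiable.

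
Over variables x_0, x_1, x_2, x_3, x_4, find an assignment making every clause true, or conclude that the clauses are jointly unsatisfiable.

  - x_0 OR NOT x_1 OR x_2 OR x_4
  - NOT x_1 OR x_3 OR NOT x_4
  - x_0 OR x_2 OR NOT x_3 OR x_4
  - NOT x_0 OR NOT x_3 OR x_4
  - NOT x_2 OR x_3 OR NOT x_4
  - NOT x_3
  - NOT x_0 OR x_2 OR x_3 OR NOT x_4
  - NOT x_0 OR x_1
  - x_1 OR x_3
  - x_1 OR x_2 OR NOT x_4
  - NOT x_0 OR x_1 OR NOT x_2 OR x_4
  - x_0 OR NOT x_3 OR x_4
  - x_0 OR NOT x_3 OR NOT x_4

x_0=F, x_1=T, x_2=T, x_3=F, x_4=F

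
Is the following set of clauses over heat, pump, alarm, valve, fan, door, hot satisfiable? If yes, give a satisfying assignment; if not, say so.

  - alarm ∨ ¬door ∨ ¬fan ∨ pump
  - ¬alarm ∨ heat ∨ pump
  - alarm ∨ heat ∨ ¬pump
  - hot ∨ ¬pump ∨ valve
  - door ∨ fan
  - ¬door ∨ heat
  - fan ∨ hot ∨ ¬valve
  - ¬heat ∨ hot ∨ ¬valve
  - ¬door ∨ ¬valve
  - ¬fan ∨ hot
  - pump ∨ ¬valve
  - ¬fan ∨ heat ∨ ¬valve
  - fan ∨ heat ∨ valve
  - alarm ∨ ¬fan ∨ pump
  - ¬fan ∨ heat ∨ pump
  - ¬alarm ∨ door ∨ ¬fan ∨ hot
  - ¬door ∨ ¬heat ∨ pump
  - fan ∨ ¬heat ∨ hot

Set heat = True.
Set pump = True.
Set alarm = True.
Set valve = False.
  then (hot ∨ ¬pump ∨ valve) forces hot = True.
Set fan = True.
Set door = True.
All clauses satisfied.

heat: True, pump: True, alarm: True, valve: False, fan: True, door: True, hot: True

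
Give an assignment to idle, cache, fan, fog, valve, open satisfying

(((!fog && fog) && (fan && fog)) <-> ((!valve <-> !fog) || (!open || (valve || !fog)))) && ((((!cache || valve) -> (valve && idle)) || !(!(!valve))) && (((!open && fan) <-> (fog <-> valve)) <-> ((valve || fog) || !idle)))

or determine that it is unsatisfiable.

idle: False; cache: False; fan: False; fog: True; valve: False; open: True

  ((!fog && fog) && (fan && fog)) <-> ((!valve <-> !fog) || (!open || (valve || !fog))) = True
    (!fog && fog) && (fan && fog) = False
      !fog && fog = False
        !fog = False
      fan && fog = False
    (!valve <-> !fog) || (!open || (valve || !fog)) = False
      !valve <-> !fog = False
        !valve = True
        !fog = False
      !open || (valve || !fog) = False
        !open = False
        valve || !fog = False
          !fog = False
  (((!cache || valve) -> (valve && idle)) || !(!(!valve))) && (((!open && fan) <-> (fog <-> valve)) <-> ((valve || fog) || !idle)) = True
    ((!cache || valve) -> (valve && idle)) || !(!(!valve)) = True
      (!cache || valve) -> (valve && idle) = False
        !cache || valve = True
          !cache = True
        valve && idle = False
      !(!(!valve)) = True
        !(!valve) = False
          !valve = True
    ((!open && fan) <-> (fog <-> valve)) <-> ((valve || fog) || !idle) = True
      (!open && fan) <-> (fog <-> valve) = True
        !open && fan = False
          !open = False
        fog <-> valve = False
      (valve || fog) || !idle = True
        valve || fog = True
        !idle = True
Both conjuncts True, so the formula holds.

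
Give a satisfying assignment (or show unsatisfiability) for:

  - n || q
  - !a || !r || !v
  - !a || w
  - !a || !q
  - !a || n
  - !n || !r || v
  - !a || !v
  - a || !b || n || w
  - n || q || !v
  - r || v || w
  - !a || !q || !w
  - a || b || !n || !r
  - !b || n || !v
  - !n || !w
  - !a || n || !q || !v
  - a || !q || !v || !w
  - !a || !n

q: True, b: True, v: False, n: False, w: True, a: False, r: True

Set q = True.
  then (!a || !q) forces a = False.
Set b = True.
Set v = False.
Try n = True:
  (!n || !r || v) forces r = False.
  (r || v || w) forces w = True.
  clause (!n || !w) is falsified — backtrack.
So n = False.
  then (a || !b || n || w) forces w = True.
Set r = True.
All clauses satisfied.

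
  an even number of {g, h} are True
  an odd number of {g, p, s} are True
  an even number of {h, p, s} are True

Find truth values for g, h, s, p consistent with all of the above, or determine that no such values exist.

Unsatisfiable

Adding constraints 1, 2, 3 mod 2: every variable appears an even number of times on the left, so the left side is 0.
But the right sides sum to 1 (mod 2). 0 ≠ 1 — the system is inconsistent.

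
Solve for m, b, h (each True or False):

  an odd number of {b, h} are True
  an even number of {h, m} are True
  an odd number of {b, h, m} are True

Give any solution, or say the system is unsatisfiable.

m = False; b = True; h = False

{b, h}: 1 true → odd ✓
{h, m}: 0 true → even ✓
{b, h, m}: 1 true → odd ✓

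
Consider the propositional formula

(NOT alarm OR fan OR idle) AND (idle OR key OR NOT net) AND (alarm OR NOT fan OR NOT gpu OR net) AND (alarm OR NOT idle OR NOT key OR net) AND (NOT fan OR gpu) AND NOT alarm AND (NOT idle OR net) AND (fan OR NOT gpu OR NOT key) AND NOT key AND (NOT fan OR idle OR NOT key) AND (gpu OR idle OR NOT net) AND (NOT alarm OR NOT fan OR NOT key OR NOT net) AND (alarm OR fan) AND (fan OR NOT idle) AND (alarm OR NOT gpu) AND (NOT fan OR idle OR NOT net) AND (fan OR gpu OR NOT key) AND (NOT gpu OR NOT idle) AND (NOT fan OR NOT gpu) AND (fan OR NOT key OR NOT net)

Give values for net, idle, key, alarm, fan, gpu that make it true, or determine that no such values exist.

Case fan = True:
  (NOT fan OR gpu) forces gpu = True.
  Clause (NOT fan OR NOT gpu) is falsified — contradiction.
Case fan = False:
  (NOT alarm) forces alarm = False.
  Clause (alarm OR fan) is falsified — contradiction.
Both cases fail, so the formula is unsatisfiable.

Unsatisfiable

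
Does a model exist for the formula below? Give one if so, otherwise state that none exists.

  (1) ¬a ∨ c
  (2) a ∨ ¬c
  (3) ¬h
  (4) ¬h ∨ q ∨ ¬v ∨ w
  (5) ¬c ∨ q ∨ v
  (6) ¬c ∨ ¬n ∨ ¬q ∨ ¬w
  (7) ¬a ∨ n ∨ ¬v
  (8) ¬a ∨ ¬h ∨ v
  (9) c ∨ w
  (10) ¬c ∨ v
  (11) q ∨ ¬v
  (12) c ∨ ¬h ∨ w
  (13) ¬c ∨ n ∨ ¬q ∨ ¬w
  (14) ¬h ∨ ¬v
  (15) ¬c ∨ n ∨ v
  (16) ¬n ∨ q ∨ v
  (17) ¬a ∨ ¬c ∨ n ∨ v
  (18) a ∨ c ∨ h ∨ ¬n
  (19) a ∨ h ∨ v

Unit clause (¬h) forces h = False.
Set v = True.
  then (q ∨ ¬v) forces q = True.
Set c = True.
  then (a ∨ ¬c) forces a = True.
  then (¬a ∨ n ∨ ¬v) forces n = True.
  then (¬c ∨ ¬n ∨ ¬q ∨ ¬w) forces w = False.
All clauses satisfied.

v=T, c=T, q=T, h=F, a=T, w=F, n=T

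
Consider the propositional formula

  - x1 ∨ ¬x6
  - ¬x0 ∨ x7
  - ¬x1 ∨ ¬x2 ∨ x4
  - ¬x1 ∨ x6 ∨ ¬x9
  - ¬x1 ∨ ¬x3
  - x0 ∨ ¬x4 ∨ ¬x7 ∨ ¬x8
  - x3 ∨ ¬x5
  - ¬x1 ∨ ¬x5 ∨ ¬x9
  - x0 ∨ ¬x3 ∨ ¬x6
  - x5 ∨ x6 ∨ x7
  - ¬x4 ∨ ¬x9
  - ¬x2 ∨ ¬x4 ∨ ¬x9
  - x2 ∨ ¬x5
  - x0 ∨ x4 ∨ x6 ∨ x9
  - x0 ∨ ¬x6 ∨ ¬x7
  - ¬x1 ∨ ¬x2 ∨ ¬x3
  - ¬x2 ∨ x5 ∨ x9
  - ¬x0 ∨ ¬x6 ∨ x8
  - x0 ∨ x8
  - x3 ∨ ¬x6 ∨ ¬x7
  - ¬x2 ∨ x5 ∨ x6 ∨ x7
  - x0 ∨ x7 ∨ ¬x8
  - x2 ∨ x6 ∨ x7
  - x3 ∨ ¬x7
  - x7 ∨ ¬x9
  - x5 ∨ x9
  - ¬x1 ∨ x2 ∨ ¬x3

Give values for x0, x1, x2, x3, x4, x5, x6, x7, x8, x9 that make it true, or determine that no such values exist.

x0 = True, x1 = False, x2 = True, x3 = True, x4 = False, x5 = True, x6 = False, x7 = True, x8 = True, x9 = False

Set x0 = True.
  then (¬x0 ∨ x7) forces x7 = True.
  then (x3 ∨ ¬x7) forces x3 = True.
  then (¬x1 ∨ ¬x3) forces x1 = False.
  then (x1 ∨ ¬x6) forces x6 = False.
Set x2 = True.
Set x4 = False.
Set x5 = True.
Set x8 = True.
Set x9 = False.
All clauses satisfied.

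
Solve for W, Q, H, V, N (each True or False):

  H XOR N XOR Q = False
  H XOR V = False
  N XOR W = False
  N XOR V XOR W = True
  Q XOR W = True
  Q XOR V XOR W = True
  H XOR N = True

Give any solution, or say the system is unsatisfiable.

Adding constraints 1, 2, 3, 6 mod 2: every variable appears an even number of times on the left, so the left side is 0.
But the right sides sum to 1 (mod 2). 0 ≠ 1 — the system is inconsistent.

The formula is unsatisfiable.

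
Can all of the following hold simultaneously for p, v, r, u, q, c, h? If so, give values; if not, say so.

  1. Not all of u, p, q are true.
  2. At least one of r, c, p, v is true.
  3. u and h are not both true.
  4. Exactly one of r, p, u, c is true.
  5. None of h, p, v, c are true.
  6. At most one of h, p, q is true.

p: False, v: False, r: True, u: False, q: False, c: False, h: False

  (1) {u, p, q}: 0/3 true — not all ✓
  (2) {r, c, p, v}: 1 true — at least one ✓
  (3) u=F, h=F — not both ✓
  (4) {r, p, u, c}: 1 true — exactly one ✓
  (5) {h, p, v, c}: 0 true — none ✓
  (6) {h, p, q}: 0 true — at most one ✓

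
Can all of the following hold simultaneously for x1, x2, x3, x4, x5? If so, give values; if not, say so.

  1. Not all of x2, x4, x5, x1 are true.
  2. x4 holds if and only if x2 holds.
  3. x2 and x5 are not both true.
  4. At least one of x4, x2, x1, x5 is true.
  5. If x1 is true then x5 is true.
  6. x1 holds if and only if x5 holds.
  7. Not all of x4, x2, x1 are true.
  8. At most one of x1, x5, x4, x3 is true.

x1: False; x2: True; x3: False; x4: True; x5: False

  (1) {x2, x4, x5, x1}: 2/4 true — not all ✓
  (2) x4=T, x2=T — same ✓
  (3) x2=T, x5=F — not both ✓
  (4) {x4, x2, x1, x5}: 2 true — at least one ✓
  (5) x1=F ⇒ x5: vacuous ✓
  (6) x1=F, x5=F — same ✓
  (7) {x4, x2, x1}: 2/3 true — not all ✓
  (8) {x1, x5, x4, x3}: 1 true — at most one ✓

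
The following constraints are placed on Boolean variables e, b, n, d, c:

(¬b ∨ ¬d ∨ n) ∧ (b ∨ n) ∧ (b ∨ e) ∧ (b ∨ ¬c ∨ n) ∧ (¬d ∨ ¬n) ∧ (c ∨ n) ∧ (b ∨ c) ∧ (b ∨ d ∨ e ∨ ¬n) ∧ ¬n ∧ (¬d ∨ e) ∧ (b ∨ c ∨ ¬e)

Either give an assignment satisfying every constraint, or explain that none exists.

Unit clause (¬n) forces n = False.
In (b ∨ n) only b is left, so b = True.
In (c ∨ n) only c is left, so c = True.
In (¬b ∨ ¬d ∨ n) only ¬d is left, so d = False.
Set e = True.
All clauses satisfied.

e = True, b = True, n = False, d = False, c = True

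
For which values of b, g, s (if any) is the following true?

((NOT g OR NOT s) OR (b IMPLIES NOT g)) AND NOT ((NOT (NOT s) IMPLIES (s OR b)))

UNSATISFIABLE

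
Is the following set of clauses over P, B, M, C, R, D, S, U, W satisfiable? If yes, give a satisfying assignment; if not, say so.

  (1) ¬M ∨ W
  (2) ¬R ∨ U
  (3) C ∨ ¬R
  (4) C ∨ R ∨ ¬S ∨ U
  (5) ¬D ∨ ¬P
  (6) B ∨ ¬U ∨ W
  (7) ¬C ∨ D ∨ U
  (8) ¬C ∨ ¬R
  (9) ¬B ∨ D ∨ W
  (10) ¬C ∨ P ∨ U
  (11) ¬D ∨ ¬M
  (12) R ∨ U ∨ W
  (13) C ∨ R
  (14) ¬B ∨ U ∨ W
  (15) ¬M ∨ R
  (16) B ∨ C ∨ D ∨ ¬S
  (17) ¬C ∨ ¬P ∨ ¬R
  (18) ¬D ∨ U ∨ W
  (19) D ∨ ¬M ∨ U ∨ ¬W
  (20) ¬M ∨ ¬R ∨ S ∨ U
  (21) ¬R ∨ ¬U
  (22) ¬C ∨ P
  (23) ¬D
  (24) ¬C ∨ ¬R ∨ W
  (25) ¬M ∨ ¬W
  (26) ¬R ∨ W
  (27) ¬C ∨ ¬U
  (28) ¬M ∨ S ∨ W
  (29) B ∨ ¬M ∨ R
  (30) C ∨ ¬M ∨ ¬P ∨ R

Case C = True:
  (¬C ∨ ¬R) forces R = False.
  (¬M ∨ R) forces M = False.
  (¬C ∨ P) forces P = True.
  (¬D ∨ ¬P) forces D = False.
  (¬C ∨ D ∨ U) forces U = True.
  Clause (¬C ∨ ¬U) is falsified — contradiction.
Case C = False:
  (C ∨ ¬R) forces R = False.
  Clause (C ∨ R) is falsified — contradiction.
Both cases fail, so the formula is unsatisfiable.

The formula is unsatisfiable.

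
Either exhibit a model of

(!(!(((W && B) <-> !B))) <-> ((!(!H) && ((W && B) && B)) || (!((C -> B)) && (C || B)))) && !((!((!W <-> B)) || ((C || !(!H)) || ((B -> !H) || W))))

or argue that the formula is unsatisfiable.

The conjunct !((!((!W <-> B)) || ((C || !(!H)) || ((B -> !H) || W)))) is unsatisfiable on its own:
  H = True: this becomes !((!((!W <-> B)) || True)) = False.
  H = False: this becomes !((!((!W <-> B)) || True)) = False.
So the whole conjunction is unsatisfiable.

Unsatisfiable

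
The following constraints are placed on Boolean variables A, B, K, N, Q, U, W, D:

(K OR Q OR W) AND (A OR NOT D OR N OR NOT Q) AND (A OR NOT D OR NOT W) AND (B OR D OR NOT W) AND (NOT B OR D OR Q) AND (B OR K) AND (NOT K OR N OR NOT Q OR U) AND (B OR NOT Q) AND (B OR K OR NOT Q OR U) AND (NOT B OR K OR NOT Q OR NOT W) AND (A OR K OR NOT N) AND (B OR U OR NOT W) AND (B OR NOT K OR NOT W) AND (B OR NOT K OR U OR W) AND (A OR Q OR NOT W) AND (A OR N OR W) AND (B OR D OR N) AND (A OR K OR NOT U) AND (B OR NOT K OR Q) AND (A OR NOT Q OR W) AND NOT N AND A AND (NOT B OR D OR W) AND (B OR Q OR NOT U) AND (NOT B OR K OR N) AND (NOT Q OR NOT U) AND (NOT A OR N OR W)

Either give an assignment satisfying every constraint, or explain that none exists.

Unit clause (NOT N) forces N = False.
Unit clause (A) forces A = True.
In (NOT A OR N OR W) only W is left, so W = True.
Try B = False:
  (B OR D OR NOT W) forces D = True.
  (B OR K) forces K = True.
  clause (B OR NOT K OR NOT W) is falsified — backtrack.
So B = True.
  then (NOT B OR K OR N) forces K = True.
Try Q = True:
  (NOT K OR N OR NOT Q OR U) forces U = True.
  clause (NOT Q OR NOT U) is falsified — backtrack.
So Q = False.
  then (NOT B OR D OR Q) forces D = True.
Set U = True.
All clauses satisfied.

A=T, B=T, K=T, N=F, Q=F, U=T, W=T, D=T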